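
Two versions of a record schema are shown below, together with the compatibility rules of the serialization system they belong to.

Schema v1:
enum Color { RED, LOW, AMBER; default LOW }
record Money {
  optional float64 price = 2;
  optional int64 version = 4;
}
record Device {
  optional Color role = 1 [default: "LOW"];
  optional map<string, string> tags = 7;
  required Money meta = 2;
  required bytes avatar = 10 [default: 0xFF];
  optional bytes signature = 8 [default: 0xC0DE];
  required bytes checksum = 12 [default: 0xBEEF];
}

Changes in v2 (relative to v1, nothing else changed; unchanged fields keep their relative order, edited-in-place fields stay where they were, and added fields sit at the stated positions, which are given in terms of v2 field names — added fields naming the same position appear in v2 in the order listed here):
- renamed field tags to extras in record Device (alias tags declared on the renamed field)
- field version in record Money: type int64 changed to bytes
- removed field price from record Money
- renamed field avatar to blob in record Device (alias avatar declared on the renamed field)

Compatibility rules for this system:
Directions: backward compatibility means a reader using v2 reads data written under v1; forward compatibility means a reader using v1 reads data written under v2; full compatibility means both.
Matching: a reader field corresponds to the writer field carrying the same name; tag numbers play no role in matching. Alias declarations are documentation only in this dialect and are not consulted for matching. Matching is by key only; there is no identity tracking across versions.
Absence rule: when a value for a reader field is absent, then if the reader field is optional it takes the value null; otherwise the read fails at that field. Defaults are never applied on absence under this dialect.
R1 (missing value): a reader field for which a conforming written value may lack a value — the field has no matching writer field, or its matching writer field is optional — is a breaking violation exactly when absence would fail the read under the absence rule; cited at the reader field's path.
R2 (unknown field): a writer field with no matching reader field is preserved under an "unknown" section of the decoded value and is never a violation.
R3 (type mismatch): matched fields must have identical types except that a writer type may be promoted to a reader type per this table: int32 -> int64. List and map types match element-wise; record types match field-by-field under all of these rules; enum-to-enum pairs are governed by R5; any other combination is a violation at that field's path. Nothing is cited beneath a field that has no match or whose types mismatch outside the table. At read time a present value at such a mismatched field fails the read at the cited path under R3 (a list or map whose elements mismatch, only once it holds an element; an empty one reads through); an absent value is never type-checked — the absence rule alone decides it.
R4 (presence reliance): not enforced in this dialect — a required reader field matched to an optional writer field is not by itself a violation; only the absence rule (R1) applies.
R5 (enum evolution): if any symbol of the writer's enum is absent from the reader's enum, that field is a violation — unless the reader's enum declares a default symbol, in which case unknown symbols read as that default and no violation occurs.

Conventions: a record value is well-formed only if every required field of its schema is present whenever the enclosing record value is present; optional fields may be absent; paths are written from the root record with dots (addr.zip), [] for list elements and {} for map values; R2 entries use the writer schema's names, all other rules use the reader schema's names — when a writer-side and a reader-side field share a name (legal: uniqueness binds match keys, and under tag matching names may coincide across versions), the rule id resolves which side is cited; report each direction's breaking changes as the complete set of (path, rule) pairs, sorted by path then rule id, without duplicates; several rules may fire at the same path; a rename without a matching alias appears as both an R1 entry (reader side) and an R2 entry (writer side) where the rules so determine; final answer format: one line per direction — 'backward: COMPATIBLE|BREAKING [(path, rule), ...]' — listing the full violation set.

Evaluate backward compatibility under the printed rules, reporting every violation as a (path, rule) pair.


each type pair in Device: writer, then reader
backward on Device — v2 reading data written by v1:
  Color -> Color, writer optional: role aligns to role
  no writer field matches reader extras
  Money -> Money, writer required: meta aligns to meta
  no writer field matches reader blob
  bytes -> bytes, writer optional: signature aligns to signature
  bytes -> bytes, writer required: checksum aligns to checksum
  tags (writer side), unknown to reader
  avatar (writer side), unknown to reader
  int64 -> bytes, writer optional: meta.version aligns to meta.version
  meta.price (writer side), unknown to reader
  violation R1 at blob
  violation R3 at meta.version
  backward on Device therefore BREAKING (2)
the rest of the Device diff is inert for this question:
  renamed field tags to extras in record Device (alias tags declared on the renamed field) -> inert for the asked Device verdict: nothing fires
  removed field price from record Money -> inert for the asked Device verdict: nothing fires

backward: BREAKING [(blob, R1), (meta.version, R3)]


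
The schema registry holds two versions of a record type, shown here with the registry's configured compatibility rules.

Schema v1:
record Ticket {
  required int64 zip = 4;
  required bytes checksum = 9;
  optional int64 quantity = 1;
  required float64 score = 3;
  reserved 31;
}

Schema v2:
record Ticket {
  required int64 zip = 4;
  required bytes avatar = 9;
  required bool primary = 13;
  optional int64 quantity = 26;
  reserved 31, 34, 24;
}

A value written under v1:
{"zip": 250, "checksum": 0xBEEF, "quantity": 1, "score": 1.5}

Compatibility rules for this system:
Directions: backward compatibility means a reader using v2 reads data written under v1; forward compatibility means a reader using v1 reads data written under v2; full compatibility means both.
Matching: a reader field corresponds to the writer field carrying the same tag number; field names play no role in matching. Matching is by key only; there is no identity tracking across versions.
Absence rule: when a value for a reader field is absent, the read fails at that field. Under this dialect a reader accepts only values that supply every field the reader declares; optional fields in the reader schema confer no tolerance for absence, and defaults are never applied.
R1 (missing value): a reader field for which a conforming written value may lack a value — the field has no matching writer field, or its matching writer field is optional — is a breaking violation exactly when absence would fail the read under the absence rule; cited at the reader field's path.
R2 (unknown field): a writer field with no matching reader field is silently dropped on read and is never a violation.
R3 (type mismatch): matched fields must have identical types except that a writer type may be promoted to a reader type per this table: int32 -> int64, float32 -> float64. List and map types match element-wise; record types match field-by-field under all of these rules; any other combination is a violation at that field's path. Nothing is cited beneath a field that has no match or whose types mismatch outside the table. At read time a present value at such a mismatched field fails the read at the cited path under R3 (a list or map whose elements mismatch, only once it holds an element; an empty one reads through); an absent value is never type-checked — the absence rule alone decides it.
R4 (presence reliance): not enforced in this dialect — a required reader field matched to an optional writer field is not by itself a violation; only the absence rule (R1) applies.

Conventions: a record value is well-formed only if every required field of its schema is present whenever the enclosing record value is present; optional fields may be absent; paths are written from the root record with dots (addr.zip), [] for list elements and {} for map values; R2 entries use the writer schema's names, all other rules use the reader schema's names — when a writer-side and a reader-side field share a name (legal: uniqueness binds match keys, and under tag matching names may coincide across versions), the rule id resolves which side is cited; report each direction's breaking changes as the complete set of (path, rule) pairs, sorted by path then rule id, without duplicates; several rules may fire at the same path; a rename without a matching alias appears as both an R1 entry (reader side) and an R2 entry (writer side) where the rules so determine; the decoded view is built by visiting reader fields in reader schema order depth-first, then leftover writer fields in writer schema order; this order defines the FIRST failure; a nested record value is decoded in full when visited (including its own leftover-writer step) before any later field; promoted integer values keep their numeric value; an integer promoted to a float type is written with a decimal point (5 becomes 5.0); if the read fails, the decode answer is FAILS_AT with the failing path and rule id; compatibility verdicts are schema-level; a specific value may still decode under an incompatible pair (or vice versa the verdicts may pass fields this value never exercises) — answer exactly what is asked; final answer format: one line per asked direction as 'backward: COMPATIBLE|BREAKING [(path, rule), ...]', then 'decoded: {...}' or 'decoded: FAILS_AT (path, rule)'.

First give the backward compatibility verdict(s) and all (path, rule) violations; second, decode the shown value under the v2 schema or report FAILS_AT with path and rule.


backward: BREAKING [(primary, R1), (quantity, R1)]; decoded: FAILS_AT (primary, R1)

in Ticket below, arrows point writer -> reader
backward for Ticket (reader v2, writer v1):
  writer required, int64 -> int64: reader zip maps from writer zip
  writer required, bytes -> bytes: reader avatar maps from writer checksum
  primary: no writer-side match
  quantity: no writer-side match
  quantity (writer side), unknown to reader
  score (writer side), unknown to reader
  rule R1 violated at primary
  rule R1 violated at quantity
  backward on Ticket therefore BREAKING (2)
decode (reader v2):
  zip := 250
  avatar := 0xBEEF (from writer checksum)
  read fails at primary under R1 (no fill)
  => FAILS_AT (primary, R1)
remaining Ticket differences; none change what is asked:
  renamed field checksum to avatar in record Ticket -> triggers nothing under Ticket's printed rules — same verdict
  field quantity in record Ticket: tag 1 changed to 26 -> triggers nothing under Ticket's printed rules — same verdict
  removed field score from record Ticket -> its effect on Ticket is confined to the forward direction, not asked


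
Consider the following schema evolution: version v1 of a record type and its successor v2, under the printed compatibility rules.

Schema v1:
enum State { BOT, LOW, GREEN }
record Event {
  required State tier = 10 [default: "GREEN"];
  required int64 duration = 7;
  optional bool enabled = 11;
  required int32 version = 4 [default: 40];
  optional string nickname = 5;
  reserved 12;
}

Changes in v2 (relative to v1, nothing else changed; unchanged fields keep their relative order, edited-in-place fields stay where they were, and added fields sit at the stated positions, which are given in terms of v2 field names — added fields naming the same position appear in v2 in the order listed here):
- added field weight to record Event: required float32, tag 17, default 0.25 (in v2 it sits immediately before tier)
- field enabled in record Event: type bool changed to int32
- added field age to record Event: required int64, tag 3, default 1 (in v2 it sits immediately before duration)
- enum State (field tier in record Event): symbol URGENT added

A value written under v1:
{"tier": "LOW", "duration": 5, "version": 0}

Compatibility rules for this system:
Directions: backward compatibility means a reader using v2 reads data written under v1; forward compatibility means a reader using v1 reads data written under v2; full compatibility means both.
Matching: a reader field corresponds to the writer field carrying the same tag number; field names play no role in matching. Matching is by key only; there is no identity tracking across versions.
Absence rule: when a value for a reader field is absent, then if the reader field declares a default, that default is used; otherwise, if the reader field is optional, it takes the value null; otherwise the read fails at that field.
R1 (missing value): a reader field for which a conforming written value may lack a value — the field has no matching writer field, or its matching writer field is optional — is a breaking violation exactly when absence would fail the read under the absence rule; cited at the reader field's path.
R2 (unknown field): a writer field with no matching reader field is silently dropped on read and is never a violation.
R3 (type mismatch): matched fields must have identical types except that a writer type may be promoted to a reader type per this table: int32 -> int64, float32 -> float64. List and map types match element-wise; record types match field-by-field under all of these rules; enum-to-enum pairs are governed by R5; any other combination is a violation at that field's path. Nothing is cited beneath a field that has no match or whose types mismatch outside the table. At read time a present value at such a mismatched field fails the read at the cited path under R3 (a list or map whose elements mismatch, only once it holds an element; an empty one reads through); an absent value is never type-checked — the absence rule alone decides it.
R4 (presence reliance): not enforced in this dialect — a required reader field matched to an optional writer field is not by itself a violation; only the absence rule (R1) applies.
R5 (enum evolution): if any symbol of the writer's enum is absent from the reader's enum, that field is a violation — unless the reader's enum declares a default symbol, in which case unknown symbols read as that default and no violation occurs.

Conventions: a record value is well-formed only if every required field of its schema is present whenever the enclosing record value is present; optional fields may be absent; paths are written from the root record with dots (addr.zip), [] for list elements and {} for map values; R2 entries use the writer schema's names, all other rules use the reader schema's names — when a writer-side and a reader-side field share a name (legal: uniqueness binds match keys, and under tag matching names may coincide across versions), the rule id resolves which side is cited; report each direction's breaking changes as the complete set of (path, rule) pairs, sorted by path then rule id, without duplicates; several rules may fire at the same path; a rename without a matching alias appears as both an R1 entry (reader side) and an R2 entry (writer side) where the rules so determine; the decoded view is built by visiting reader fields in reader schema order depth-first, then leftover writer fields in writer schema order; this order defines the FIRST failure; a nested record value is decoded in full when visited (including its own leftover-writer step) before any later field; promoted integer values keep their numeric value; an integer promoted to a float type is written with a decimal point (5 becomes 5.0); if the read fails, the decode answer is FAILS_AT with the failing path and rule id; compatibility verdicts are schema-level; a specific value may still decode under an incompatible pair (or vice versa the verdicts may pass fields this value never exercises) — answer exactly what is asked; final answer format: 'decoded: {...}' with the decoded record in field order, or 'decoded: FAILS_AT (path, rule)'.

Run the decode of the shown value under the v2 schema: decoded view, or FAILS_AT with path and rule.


decoded: {"weight": 0.25, "tier": "LOW", "age": 1, "duration": 5, "enabled": null, "version": 0, "nickname": null}

each type pair in Event: writer, then reader
decode (reader v2):
  weight := 0.25 (absent -> default)
  tier := "LOW"
  age := 1 (absent -> default)
  duration := 5
  enabled := null (absent, optional -> null)
  version := 0
  nickname := null (absent, optional -> null)
  => decoded: {"weight": 0.25, "tier": "LOW", "age": 1, "duration": 5, "enabled": null, "version": 0, "nickname": null}
diffs on Event not affecting the asked answer:
  field enabled in record Event: type bool changed to int32 -> matters for Event compatibility verdicts, not for this value's decode
  enum State (field tier in record Event): symbol URGENT added -> matters for Event compatibility verdicts, not for this value's decode


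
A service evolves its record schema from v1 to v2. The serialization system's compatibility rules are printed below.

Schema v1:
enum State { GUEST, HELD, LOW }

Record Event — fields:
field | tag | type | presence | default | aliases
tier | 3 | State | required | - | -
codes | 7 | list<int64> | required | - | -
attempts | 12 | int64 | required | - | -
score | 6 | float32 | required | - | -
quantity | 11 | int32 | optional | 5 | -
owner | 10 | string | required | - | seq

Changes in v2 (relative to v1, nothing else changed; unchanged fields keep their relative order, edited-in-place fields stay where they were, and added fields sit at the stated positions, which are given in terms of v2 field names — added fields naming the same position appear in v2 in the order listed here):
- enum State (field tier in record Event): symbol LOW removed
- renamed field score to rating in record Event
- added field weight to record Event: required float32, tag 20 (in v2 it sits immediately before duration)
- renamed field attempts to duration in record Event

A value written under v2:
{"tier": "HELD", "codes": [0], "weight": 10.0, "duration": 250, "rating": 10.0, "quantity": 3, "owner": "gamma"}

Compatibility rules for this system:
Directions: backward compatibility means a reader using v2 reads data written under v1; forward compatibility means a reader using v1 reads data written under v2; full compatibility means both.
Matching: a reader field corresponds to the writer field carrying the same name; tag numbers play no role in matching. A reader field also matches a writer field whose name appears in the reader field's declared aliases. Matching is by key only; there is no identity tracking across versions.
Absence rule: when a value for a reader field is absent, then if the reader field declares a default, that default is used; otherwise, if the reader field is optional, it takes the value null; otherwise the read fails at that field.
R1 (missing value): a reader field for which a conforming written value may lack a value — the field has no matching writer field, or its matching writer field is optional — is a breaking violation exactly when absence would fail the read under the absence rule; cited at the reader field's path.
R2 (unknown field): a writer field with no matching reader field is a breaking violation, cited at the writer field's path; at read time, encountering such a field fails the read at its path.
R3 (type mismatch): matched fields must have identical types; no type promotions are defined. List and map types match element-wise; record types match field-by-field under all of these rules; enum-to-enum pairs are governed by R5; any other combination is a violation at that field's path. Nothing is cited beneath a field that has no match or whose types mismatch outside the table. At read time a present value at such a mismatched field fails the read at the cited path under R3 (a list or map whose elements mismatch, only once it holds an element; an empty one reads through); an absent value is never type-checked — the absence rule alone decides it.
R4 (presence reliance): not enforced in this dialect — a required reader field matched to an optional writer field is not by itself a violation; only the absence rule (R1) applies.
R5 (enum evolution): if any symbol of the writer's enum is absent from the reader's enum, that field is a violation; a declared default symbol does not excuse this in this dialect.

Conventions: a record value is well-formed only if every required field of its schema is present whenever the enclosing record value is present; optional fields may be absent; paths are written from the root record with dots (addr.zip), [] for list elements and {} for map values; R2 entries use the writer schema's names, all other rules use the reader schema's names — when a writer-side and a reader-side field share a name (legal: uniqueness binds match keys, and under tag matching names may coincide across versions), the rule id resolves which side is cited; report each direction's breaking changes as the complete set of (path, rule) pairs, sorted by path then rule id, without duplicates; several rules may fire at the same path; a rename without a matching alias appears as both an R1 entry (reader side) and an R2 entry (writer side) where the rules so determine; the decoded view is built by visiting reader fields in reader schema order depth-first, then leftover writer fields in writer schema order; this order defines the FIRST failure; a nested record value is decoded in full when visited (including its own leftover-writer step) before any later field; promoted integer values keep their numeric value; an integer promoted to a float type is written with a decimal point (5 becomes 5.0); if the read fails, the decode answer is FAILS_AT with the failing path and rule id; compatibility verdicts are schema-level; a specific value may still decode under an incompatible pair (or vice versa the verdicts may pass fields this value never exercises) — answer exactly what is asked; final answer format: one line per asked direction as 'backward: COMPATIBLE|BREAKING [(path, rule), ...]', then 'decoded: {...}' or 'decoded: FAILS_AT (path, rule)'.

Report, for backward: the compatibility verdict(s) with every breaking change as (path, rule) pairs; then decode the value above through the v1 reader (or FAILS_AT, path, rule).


the writer's type comes first in each Event pair
checking backward for Event: reader v2 against writer v1:
  tier: State -> State, writer required; from tier
  codes: list<int64> -> list<int64>, writer required; from codes
  weight: no writer match
  duration: no writer match
  rating: no writer match
  quantity: int32 -> int32, writer optional; from quantity
  owner: string -> string, writer required; from owner
  writer field attempts has no reader counterpart
  writer field score has no reader counterpart
  rule R2 violated at attempts
  rule R1 violated at duration
  rule R1 violated at rating
  rule R2 violated at score
  rule R5 violated at tier
  rule R1 violated at weight
  => backward verdict for Event: BREAKING, 6 violation(s)
decoding the Event value with the v1 reader:
  tier := "HELD"
  codes := [0]
  read fails at attempts under R1 (no fill)
  => FAILS_AT (attempts, R1)

backward: BREAKING [(attempts, R2), (duration, R1), (rating, R1), (score, R2), (tier, R5), (weight, R1)]; decoded: FAILS_AT (attempts, R1)


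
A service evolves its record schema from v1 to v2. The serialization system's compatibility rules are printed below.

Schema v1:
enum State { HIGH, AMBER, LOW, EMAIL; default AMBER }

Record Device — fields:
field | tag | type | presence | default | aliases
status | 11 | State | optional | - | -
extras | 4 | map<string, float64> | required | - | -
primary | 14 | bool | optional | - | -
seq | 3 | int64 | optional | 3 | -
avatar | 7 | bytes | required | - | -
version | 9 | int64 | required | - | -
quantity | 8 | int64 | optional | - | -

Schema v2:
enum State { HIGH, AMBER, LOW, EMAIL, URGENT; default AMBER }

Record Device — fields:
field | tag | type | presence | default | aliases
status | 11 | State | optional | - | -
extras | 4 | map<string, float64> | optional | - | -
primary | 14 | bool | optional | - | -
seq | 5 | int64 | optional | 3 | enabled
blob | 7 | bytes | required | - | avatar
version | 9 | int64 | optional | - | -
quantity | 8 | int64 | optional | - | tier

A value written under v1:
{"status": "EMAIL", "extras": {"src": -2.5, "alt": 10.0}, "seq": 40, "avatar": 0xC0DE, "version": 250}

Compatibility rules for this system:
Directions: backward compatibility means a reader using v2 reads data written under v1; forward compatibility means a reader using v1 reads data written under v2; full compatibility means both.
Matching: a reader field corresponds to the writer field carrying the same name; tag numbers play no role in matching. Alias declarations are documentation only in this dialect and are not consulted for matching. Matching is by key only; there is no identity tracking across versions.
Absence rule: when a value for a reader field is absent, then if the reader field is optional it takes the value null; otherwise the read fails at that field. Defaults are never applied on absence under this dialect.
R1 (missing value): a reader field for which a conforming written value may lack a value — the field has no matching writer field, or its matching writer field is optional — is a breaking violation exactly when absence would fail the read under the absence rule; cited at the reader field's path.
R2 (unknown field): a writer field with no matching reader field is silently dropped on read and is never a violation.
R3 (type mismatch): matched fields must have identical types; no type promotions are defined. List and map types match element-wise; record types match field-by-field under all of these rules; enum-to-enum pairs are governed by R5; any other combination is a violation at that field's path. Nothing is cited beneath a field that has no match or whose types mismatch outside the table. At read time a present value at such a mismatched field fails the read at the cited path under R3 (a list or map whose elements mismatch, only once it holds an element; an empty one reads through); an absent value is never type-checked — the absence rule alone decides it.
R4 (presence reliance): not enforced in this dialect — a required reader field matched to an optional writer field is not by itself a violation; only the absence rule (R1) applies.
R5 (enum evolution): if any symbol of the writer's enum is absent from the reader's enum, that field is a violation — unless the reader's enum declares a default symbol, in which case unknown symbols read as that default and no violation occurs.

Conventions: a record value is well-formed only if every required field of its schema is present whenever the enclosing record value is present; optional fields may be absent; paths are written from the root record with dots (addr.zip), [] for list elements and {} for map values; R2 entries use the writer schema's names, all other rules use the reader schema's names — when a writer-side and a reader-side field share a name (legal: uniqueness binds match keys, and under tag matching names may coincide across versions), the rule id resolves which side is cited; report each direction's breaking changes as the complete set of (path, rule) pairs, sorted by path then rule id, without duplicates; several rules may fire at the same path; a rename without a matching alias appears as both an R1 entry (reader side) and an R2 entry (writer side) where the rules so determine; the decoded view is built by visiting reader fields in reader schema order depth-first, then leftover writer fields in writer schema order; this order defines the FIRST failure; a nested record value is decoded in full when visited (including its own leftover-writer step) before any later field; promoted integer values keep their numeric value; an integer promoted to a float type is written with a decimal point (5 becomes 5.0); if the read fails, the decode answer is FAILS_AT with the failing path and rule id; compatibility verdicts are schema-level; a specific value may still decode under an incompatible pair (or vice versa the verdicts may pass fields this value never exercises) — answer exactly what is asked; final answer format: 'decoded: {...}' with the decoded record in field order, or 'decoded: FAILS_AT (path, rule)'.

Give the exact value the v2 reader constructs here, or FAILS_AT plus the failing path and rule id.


decoded: FAILS_AT (blob, R1)

the writer's type comes first in each Device pair
migrating the Device value to v2:
  status := "EMAIL"
  extras := {"src": -2.5, "alt": 10.0}
  primary := null (not supplied -> null)
  seq := 40
  read fails at blob under R1 (no fill)
  => FAILS_AT (blob, R1)
diffs on Device not affecting the asked answer:
  field seq in record Device: tag 3 changed to 5 -> no rule fires on it and the decoded Device view is identical with or without it
  enum State (field status in record Device): symbol URGENT added -> no rule fires on it and the decoded Device view is identical with or without it
  field version in record Device: required changed to optional -> shifts the Device verdicts, not this decode
  field extras in record Device: required changed to optional -> shifts the Device verdicts, not this decode


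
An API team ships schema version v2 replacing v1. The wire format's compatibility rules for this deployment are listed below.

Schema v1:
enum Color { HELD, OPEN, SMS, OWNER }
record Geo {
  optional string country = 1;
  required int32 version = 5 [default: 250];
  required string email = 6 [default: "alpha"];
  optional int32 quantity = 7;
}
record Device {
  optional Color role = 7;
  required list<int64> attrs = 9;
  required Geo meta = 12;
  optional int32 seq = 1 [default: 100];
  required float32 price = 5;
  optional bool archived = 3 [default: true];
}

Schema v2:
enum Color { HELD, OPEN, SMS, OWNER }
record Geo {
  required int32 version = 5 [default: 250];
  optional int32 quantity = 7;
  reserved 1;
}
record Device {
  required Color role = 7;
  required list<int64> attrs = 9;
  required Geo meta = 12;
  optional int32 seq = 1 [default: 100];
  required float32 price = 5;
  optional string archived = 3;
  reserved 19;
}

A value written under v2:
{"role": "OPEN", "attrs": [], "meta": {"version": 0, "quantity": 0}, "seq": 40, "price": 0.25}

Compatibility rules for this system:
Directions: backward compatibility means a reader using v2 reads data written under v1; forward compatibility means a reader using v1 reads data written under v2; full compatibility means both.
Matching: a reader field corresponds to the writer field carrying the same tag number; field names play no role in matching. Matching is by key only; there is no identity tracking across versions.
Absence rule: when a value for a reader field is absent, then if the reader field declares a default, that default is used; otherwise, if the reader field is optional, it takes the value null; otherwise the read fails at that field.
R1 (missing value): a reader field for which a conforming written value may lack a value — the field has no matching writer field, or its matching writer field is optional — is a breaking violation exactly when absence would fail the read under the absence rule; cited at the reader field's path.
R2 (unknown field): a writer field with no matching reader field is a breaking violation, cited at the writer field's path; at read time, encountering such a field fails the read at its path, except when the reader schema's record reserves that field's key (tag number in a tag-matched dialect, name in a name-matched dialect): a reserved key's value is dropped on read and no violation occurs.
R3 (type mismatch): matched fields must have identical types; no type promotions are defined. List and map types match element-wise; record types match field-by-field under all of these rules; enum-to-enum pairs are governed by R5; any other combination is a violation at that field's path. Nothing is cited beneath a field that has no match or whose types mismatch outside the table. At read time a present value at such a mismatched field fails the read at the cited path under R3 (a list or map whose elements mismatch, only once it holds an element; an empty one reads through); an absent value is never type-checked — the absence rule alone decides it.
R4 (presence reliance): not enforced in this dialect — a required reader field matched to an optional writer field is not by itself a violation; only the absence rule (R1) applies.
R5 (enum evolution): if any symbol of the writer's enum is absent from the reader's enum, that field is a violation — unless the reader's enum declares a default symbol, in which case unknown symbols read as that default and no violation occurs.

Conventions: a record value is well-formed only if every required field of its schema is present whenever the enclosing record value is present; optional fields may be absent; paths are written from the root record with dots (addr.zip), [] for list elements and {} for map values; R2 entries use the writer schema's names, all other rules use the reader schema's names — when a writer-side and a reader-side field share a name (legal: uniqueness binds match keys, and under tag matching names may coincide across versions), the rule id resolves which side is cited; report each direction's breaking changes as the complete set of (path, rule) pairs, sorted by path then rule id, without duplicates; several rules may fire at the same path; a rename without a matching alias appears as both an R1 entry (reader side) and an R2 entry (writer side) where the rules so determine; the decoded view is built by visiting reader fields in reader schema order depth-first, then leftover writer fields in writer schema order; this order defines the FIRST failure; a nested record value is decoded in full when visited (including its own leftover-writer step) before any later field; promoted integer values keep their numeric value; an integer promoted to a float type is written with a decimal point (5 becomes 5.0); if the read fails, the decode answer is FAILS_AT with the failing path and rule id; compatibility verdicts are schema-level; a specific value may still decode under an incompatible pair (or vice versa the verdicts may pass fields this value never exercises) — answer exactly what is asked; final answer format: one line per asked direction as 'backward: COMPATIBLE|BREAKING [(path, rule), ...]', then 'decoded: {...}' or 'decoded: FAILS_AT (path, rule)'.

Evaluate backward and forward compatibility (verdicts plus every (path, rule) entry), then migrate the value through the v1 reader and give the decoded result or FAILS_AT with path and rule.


each type pair in Device: writer, then reader
backward pass over Device, reader schema v2, writer schema v1:
  role <- role (Color -> Color, writer optional)
  attrs <- attrs (list<int64> -> list<int64>, writer required)
  meta <- meta (Geo -> Geo, writer required)
  seq <- seq (int32 -> int32, writer optional)
  price <- price (float32 -> float32, writer required)
  archived <- archived (bool -> string, writer optional)
  meta.version <- meta.version (int32 -> int32, writer required)
  meta.quantity <- meta.quantity (int32 -> int32, writer optional)
  meta.country (writer side), unknown to reader
  meta.email (writer side), unknown to reader
  violation R3 at archived
  violation R2 at meta.email
  violation R1 at role
  => backward: BREAKING (3)
forward pass over Device, reader schema v1, writer schema v2:
  role <- role (Color -> Color, writer required)
  attrs <- attrs (list<int64> -> list<int64>, writer required)
  meta <- meta (Geo -> Geo, writer required)
  seq <- seq (int32 -> int32, writer optional)
  price <- price (float32 -> float32, writer required)
  archived <- archived (string -> bool, writer optional)
  meta.country: no writer match
  meta.version <- meta.version (int32 -> int32, writer required)
  meta.email: no writer match
  meta.quantity <- meta.quantity (int32 -> int32, writer optional)
  violation R3 at archived
  => forward: BREAKING (1)
decode (reader v1):
  role := "OPEN"
  attrs := []
  meta.country := null (not supplied -> null)
  meta.version := 0
  meta.email := "alpha" (no value, default fills)
  meta.quantity := 0
  seq := 40
  price := 0.25
  archived := true (no value, default fills)
  => decoded: {"role": "OPEN", "attrs": [], "meta": {"country": null, "version": 0, "email": "alpha", "quantity": 0}, "seq": 40, "price": 0.25, "archived": true}

backward: BREAKING [(archived, R3), (meta.email, R2), (role, R1)]; forward: BREAKING [(archived, R3)]; decoded: {"role": "OPEN", "attrs": [], "meta": {"country": null, "version": 0, "email": "alpha", "quantity": 0}, "seq": 40, "price": 0.25, "archived": true}


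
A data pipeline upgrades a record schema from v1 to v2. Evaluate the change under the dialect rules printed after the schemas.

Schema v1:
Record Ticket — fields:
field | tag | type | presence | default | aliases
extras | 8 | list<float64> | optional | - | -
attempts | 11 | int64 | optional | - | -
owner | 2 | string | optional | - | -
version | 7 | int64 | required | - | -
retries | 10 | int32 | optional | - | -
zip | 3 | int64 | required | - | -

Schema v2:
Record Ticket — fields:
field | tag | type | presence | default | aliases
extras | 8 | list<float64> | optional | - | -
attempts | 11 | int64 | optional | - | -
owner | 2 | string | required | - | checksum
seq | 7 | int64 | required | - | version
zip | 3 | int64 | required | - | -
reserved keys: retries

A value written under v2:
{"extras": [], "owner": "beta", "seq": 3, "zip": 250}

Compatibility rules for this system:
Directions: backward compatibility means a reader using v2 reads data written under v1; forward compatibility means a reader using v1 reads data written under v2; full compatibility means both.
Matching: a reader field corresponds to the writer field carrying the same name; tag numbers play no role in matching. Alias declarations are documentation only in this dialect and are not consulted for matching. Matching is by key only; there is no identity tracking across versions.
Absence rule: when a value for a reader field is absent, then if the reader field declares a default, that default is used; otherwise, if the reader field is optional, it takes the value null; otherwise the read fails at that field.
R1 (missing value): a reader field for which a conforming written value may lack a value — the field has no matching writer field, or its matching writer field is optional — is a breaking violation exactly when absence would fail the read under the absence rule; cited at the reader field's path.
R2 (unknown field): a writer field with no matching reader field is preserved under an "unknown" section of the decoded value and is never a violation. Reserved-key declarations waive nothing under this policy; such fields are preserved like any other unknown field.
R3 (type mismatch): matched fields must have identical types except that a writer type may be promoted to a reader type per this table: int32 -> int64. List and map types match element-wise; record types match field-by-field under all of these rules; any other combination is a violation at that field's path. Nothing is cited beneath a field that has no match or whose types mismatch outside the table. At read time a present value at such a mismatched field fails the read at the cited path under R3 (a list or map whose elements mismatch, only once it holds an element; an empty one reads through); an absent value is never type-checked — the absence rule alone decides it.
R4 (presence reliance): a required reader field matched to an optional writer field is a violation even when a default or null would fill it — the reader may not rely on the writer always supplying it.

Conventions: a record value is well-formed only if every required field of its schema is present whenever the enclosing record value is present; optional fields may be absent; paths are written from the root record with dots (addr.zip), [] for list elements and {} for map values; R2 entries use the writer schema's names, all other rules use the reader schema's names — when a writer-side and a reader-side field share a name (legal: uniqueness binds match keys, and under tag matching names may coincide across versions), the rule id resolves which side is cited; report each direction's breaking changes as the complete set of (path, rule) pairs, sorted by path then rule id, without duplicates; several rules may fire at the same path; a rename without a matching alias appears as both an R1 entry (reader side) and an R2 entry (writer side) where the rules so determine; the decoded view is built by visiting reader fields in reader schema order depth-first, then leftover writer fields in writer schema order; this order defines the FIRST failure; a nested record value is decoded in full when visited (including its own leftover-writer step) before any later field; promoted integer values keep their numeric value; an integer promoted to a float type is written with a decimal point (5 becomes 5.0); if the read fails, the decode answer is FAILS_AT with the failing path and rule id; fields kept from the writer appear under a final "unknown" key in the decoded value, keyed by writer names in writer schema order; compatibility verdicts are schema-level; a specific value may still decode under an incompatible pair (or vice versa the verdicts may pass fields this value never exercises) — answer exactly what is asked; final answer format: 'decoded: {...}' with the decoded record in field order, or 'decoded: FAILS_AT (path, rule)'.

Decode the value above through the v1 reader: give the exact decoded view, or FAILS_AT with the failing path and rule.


decoded: FAILS_AT (version, R1)

the writer's type comes first in each Ticket pair
decode (reader v1):
  extras := []
  attempts := null (not supplied -> null)
  owner := "beta"
  read fails at version under R1 (no fill)
  => FAILS_AT (version, R1)
diffs on Ticket not affecting the asked answer:
  field owner in record Ticket: optional changed to required -> changes Ticket's schema-level verdicts only — the decode of this value is the same
  removed field retries from record Ticket (its key "retries" joins the reserved list) -> inert under this dialect — no rule fires on Ticket and the result does not move
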